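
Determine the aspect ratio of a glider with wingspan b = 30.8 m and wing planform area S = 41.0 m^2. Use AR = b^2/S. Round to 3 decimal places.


Step 1: b^2 = 30.8^2 = 948.64
Step 2: AR = 948.64 / 41.0 = 23.138

23.138


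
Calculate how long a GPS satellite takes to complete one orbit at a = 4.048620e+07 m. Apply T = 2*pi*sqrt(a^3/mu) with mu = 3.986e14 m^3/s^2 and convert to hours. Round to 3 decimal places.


Step 1: a^3 / mu = 6.636224e+22 / 3.986e14 = 1.664883e+08
Step 2: sqrt(1.664883e+08) = 12903.0351 s
Step 3: T = 2*pi * 12903.0351 = 81072.16 s
Step 4: T in hours = 81072.16 / 3600 = 22.520 hours

22.520


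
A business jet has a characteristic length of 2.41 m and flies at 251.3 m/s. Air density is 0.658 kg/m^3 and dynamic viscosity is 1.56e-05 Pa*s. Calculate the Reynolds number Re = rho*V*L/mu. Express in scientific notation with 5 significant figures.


Step 1: Numerator = rho * V * L = 0.658 * 251.3 * 2.41 = 398.506514
Step 2: Re = 398.506514 / 1.56e-05
Step 3: Re = 2.5545e+07

2.5545e+07


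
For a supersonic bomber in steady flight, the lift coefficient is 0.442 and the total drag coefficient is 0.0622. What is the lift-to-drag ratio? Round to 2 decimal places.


Step 1: L/D = CL / CD = 0.442 / 0.0622
Step 2: L/D = 7.11

7.11


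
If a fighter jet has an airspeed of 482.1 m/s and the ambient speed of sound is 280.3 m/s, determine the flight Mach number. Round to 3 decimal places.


Step 1: M = V / a = 482.1 / 280.3
Step 2: M = 1.720

1.720


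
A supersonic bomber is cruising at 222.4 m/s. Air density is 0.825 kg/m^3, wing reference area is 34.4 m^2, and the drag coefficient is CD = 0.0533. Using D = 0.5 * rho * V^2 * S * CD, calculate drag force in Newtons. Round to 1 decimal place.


Step 1: Dynamic pressure q = 0.5 * 0.825 * 222.4^2 = 20402.976 Pa
Step 2: Drag D = q * S * CD = 20402.976 * 34.4 * 0.0533
Step 3: D = 37409.3 N

37409.3


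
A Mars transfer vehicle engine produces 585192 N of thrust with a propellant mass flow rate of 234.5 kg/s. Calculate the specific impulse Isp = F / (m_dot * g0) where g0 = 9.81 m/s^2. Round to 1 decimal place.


Step 1: m_dot * g0 = 234.5 * 9.81 = 2300.45
Step 2: Isp = 585192 / 2300.45 = 254.4 s

254.4


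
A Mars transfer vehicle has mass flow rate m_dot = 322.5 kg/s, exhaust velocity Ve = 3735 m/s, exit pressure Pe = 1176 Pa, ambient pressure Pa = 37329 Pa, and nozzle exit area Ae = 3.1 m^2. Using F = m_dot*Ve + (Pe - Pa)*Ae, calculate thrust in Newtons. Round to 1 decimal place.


Step 1: Momentum thrust = m_dot * Ve = 322.5 * 3735 = 1204537.5 N
Step 2: Pressure thrust = (Pe - Pa) * Ae = (1176 - 37329) * 3.1 = -112074.3 N
Step 3: Total thrust F = 1204537.5 + -112074.3 = 1092463.2 N

1092463.2


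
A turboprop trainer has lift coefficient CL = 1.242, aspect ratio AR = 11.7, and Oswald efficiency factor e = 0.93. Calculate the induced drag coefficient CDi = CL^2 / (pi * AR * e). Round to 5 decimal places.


Step 1: CL^2 = 1.242^2 = 1.542564
Step 2: pi * AR * e = 3.14159 * 11.7 * 0.93 = 34.18367
Step 3: CDi = 1.542564 / 34.18367 = 0.04513

0.04513


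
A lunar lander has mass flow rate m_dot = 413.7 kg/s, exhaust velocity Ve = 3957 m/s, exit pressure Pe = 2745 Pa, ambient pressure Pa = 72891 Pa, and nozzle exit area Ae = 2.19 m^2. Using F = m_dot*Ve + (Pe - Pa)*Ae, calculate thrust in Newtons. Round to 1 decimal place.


Step 1: Momentum thrust = m_dot * Ve = 413.7 * 3957 = 1637010.9 N
Step 2: Pressure thrust = (Pe - Pa) * Ae = (2745 - 72891) * 2.19 = -153619.74 N
Step 3: Total thrust F = 1637010.9 + -153619.74 = 1483391.2 N

1483391.2


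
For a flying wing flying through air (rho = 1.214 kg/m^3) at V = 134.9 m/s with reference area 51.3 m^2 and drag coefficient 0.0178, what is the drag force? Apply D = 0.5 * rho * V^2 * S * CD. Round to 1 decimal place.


Step 1: Dynamic pressure q = 0.5 * 1.214 * 134.9^2 = 11046.1921 Pa
Step 2: Drag D = q * S * CD = 11046.1921 * 51.3 * 0.0178
Step 3: D = 10086.7 N

10086.7


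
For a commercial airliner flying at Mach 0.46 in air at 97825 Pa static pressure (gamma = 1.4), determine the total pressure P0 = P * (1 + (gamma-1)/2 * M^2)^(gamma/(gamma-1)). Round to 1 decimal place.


Step 1: (gamma-1)/2 * M^2 = 0.2 * 0.2116 = 0.04232
Step 2: 1 + 0.04232 = 1.04232
Step 3: Exponent gamma/(gamma-1) = 3.5
Step 4: P0 = 97825 * 1.04232^3.5 = 113097.7 Pa

113097.7


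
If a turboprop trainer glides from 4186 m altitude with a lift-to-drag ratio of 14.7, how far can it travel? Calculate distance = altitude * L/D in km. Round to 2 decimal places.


Step 1: Glide distance = altitude * L/D = 4186 * 14.7 = 61534.2 m
Step 2: Convert to km: 61534.2 / 1000 = 61.53 km

61.53


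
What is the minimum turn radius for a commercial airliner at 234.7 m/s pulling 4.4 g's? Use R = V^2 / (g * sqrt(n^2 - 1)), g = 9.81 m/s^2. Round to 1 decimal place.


Step 1: V^2 = 234.7^2 = 55084.09
Step 2: n^2 - 1 = 4.4^2 - 1 = 18.36
Step 3: sqrt(18.36) = 4.284857
Step 4: R = 55084.09 / (9.81 * 4.284857) = 1310.5 m

1310.5


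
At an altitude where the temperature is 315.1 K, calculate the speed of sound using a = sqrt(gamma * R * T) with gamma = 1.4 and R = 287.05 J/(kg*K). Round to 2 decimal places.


Step 1: gamma * R * T = 1.4 * 287.05 * 315.1 = 126629.237
Step 2: a = sqrt(126629.237) = 355.85 m/s

355.85


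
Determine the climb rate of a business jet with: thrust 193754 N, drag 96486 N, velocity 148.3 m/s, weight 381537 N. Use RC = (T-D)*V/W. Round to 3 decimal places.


Step 1: Excess thrust = T - D = 193754 - 96486 = 97268 N
Step 2: Excess power = 97268 * 148.3 = 14424844.4 W
Step 3: RC = 14424844.4 / 381537 = 37.807 m/s

37.807


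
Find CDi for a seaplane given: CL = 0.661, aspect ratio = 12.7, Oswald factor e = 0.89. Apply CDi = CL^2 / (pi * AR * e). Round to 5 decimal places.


Step 1: CL^2 = 0.661^2 = 0.436921
Step 2: pi * AR * e = 3.14159 * 12.7 * 0.89 = 35.509422
Step 3: CDi = 0.436921 / 35.509422 = 0.01230

0.01230


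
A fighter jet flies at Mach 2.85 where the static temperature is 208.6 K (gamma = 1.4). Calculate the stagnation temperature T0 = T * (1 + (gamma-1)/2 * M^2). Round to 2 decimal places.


Step 1: (gamma-1)/2 = 0.2
Step 2: M^2 = 8.1225
Step 3: 1 + 0.2 * 8.1225 = 2.6245
Step 4: T0 = 208.6 * 2.6245 = 547.47 K

547.47


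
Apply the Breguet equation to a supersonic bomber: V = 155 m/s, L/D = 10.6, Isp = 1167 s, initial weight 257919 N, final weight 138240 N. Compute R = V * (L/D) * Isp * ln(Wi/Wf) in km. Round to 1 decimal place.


Step 1: Coefficient = V * (L/D) * Isp = 155 * 10.6 * 1167 = 1917381.0 m
Step 2: Wi/Wf = 257919 / 138240 = 1.865734
Step 3: ln(1.865734) = 0.623654
Step 4: R = 1917381.0 * 0.623654 = 1195782.9 m = 1195.8 km

1195.8


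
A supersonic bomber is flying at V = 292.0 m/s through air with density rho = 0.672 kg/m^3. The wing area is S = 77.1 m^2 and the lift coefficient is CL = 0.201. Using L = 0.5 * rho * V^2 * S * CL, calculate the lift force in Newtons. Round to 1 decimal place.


Step 1: Calculate dynamic pressure q = 0.5 * 0.672 * 292.0^2 = 0.5 * 0.672 * 85264.0 = 28648.704 Pa
Step 2: Multiply by wing area and lift coefficient: L = 28648.704 * 77.1 * 0.201
Step 3: L = 2208815.0784 * 0.201 = 443971.8 N

443971.8


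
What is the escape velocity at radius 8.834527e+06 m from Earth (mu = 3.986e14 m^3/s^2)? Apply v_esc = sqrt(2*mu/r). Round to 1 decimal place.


Step 1: 2*mu/r = 2 * 3.986e14 / 8.834527e+06 = 90236862.7092
Step 2: v_esc = sqrt(90236862.7092) = 9499.3 m/s

9499.3


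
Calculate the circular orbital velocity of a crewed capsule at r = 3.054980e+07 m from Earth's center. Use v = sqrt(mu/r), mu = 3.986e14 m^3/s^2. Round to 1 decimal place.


Step 1: mu / r = 3.986e14 / 3.054980e+07 = 13047548.5928
Step 2: v = sqrt(13047548.5928) = 3612.1 m/s

3612.1


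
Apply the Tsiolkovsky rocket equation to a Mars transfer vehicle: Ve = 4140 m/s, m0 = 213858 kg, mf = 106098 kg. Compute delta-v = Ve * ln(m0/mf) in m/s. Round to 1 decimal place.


Step 1: Mass ratio m0/mf = 213858 / 106098 = 2.015665
Step 2: ln(2.015665) = 0.700949
Step 3: delta-v = 4140 * 0.700949 = 2901.9 m/s

2901.9


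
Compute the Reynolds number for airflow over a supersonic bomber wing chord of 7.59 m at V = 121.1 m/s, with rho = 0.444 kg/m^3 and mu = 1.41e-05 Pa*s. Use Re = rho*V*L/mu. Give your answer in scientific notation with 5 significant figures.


Step 1: Numerator = rho * V * L = 0.444 * 121.1 * 7.59 = 408.102156
Step 2: Re = 408.102156 / 1.41e-05
Step 3: Re = 2.8943e+07

2.8943e+07


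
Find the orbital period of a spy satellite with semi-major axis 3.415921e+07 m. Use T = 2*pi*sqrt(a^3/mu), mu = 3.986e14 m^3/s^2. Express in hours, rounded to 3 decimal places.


Step 1: a^3 / mu = 3.985873e+22 / 3.986e14 = 9.999681e+07
Step 2: sqrt(9.999681e+07) = 9999.8407 s
Step 3: T = 2*pi * 9999.8407 = 62830.85 s
Step 4: T in hours = 62830.85 / 3600 = 17.453 hours

17.453


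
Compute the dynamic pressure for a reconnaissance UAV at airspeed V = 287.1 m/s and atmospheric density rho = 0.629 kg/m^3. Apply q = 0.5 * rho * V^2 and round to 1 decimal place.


Step 1: V^2 = 287.1^2 = 82426.41
Step 2: q = 0.5 * 0.629 * 82426.41
Step 3: q = 25923.1 Pa

25923.1


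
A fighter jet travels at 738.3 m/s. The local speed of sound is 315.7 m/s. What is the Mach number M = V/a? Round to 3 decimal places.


Step 1: M = V / a = 738.3 / 315.7
Step 2: M = 2.339

2.339


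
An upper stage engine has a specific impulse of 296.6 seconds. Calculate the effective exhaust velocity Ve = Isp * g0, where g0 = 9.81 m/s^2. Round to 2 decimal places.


Step 1: Ve = Isp * g0 = 296.6 * 9.81
Step 2: Ve = 2909.65 m/s

2909.65


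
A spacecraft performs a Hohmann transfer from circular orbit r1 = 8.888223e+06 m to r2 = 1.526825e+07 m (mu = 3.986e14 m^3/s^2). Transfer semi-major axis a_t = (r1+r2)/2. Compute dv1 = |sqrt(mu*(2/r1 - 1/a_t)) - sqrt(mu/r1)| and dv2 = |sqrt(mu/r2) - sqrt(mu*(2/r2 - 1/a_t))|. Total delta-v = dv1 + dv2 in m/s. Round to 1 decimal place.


Step 1: Transfer semi-major axis a_t = (8.888223e+06 + 1.526825e+07) / 2 = 1.207824e+07 m
Step 2: v1 (circular at r1) = sqrt(mu/r1) = 6696.71 m/s
Step 3: v_t1 = sqrt(mu*(2/r1 - 1/a_t)) = 7529.29 m/s
Step 4: dv1 = |7529.29 - 6696.71| = 832.59 m/s
Step 5: v2 (circular at r2) = 5109.45 m/s, v_t2 = 4383.08 m/s
Step 6: dv2 = |5109.45 - 4383.08| = 726.37 m/s
Step 7: Total delta-v = 832.59 + 726.37 = 1559.0 m/s

1559.0


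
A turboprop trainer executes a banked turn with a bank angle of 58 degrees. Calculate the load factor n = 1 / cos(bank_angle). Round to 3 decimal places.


Step 1: Convert 58 degrees to radians = 1.012291
Step 2: cos(58 deg) = 0.529919
Step 3: n = 1 / 0.529919 = 1.887

1.887


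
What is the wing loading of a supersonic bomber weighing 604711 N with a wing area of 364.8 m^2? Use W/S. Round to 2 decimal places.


Step 1: Wing loading = W / S = 604711 / 364.8
Step 2: Wing loading = 1657.65 N/m^2

1657.65


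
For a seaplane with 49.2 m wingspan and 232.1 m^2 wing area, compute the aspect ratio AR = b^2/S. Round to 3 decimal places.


Step 1: b^2 = 49.2^2 = 2420.64
Step 2: AR = 2420.64 / 232.1 = 10.429

10.429


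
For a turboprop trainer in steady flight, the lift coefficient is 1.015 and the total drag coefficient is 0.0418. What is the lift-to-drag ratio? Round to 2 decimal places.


Step 1: L/D = CL / CD = 1.015 / 0.0418
Step 2: L/D = 24.28

24.28


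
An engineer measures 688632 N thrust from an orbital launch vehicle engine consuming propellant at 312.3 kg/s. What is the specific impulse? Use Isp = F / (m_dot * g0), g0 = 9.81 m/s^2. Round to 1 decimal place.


Step 1: m_dot * g0 = 312.3 * 9.81 = 3063.66
Step 2: Isp = 688632 / 3063.66 = 224.8 s

224.8


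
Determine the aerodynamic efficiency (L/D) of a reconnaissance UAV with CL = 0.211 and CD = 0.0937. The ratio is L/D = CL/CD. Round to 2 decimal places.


Step 1: L/D = CL / CD = 0.211 / 0.0937
Step 2: L/D = 2.25

2.25


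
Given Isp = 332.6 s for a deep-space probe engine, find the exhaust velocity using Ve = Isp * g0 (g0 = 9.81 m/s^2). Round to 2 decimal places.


Step 1: Ve = Isp * g0 = 332.6 * 9.81
Step 2: Ve = 3262.81 m/s

3262.81


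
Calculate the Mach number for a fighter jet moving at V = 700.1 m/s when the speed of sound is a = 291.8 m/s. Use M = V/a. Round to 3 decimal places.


Step 1: M = V / a = 700.1 / 291.8
Step 2: M = 2.399

2.399


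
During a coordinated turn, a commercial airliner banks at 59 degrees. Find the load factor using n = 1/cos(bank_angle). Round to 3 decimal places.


Step 1: Convert 59 degrees to radians = 1.029744
Step 2: cos(59 deg) = 0.515038
Step 3: n = 1 / 0.515038 = 1.942

1.942


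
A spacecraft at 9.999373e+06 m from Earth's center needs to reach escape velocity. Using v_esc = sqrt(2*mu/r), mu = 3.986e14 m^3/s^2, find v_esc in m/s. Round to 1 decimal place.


Step 1: 2*mu/r = 2 * 3.986e14 / 9.999373e+06 = 79724998.7574
Step 2: v_esc = sqrt(79724998.7574) = 8928.9 m/s

8928.9


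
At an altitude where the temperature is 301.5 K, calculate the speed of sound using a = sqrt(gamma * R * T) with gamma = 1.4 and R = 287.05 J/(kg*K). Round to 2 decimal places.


Step 1: gamma * R * T = 1.4 * 287.05 * 301.5 = 121163.805
Step 2: a = sqrt(121163.805) = 348.09 m/s

348.09


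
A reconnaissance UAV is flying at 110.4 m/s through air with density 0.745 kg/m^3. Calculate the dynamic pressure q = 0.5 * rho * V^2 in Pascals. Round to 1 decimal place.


Step 1: V^2 = 110.4^2 = 12188.16
Step 2: q = 0.5 * 0.745 * 12188.16
Step 3: q = 4540.1 Pa

4540.1


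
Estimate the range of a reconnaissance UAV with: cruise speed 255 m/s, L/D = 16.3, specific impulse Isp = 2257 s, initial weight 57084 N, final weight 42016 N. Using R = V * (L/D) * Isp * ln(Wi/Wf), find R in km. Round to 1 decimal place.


Step 1: Coefficient = V * (L/D) * Isp = 255 * 16.3 * 2257 = 9381220.5 m
Step 2: Wi/Wf = 57084 / 42016 = 1.358625
Step 3: ln(1.358625) = 0.306473
Step 4: R = 9381220.5 * 0.306473 = 2875094.3 m = 2875.1 km

2875.1


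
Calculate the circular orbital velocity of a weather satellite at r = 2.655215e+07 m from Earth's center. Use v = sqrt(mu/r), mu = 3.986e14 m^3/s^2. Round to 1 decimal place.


Step 1: mu / r = 3.986e14 / 2.655215e+07 = 15011967.0159
Step 2: v = sqrt(15011967.0159) = 3874.5 m/s

3874.5


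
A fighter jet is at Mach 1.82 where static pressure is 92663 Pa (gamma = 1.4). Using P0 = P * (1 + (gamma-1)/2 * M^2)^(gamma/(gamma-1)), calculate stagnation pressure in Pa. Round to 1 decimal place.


Step 1: (gamma-1)/2 * M^2 = 0.2 * 3.3124 = 0.66248
Step 2: 1 + 0.66248 = 1.66248
Step 3: Exponent gamma/(gamma-1) = 3.5
Step 4: P0 = 92663 * 1.66248^3.5 = 548976.6 Pa

548976.6


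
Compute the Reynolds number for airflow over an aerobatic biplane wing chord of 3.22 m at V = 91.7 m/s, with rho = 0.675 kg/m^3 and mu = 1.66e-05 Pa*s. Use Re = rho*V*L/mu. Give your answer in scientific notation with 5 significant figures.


Step 1: Numerator = rho * V * L = 0.675 * 91.7 * 3.22 = 199.30995
Step 2: Re = 199.30995 / 1.66e-05
Step 3: Re = 1.2007e+07

1.2007e+07


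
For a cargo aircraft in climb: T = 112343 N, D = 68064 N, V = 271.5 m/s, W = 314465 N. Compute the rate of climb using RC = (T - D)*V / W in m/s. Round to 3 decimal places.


Step 1: Excess thrust = T - D = 112343 - 68064 = 44279 N
Step 2: Excess power = 44279 * 271.5 = 12021748.5 W
Step 3: RC = 12021748.5 / 314465 = 38.229 m/s

38.229


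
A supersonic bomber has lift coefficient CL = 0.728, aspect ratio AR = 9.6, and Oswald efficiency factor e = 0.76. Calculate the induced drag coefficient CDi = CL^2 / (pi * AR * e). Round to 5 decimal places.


Step 1: CL^2 = 0.728^2 = 0.529984
Step 2: pi * AR * e = 3.14159 * 9.6 * 0.76 = 22.92106
Step 3: CDi = 0.529984 / 22.92106 = 0.02312

0.02312


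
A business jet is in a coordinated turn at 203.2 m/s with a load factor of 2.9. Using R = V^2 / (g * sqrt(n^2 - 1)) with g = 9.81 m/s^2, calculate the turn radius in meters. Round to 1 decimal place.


Step 1: V^2 = 203.2^2 = 41290.24
Step 2: n^2 - 1 = 2.9^2 - 1 = 7.41
Step 3: sqrt(7.41) = 2.722132
Step 4: R = 41290.24 / (9.81 * 2.722132) = 1546.2 m

1546.2


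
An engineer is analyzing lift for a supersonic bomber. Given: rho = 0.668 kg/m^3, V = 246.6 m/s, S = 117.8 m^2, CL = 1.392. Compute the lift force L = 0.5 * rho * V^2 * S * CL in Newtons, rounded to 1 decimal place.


Step 1: Calculate dynamic pressure q = 0.5 * 0.668 * 246.6^2 = 0.5 * 0.668 * 60811.56 = 20311.061 Pa
Step 2: Multiply by wing area and lift coefficient: L = 20311.061 * 117.8 * 1.392
Step 3: L = 2392642.9905 * 1.392 = 3330559.0 N

3330559.0


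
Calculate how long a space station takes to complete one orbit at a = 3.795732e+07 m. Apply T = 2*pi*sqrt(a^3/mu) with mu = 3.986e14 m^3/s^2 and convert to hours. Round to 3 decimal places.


Step 1: a^3 / mu = 5.468732e+22 / 3.986e14 = 1.371985e+08
Step 2: sqrt(1.371985e+08) = 11713.1759 s
Step 3: T = 2*pi * 11713.1759 = 73596.05 s
Step 4: T in hours = 73596.05 / 3600 = 20.443 hours

20.443


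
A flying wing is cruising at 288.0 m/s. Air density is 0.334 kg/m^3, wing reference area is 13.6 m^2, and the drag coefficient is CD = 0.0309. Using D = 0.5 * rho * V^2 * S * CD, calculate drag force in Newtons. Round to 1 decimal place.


Step 1: Dynamic pressure q = 0.5 * 0.334 * 288.0^2 = 13851.648 Pa
Step 2: Drag D = q * S * CD = 13851.648 * 13.6 * 0.0309
Step 3: D = 5821.0 N

5821.0


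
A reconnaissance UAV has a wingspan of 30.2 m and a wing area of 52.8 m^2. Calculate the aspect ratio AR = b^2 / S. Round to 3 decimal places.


Step 1: b^2 = 30.2^2 = 912.04
Step 2: AR = 912.04 / 52.8 = 17.273

17.273


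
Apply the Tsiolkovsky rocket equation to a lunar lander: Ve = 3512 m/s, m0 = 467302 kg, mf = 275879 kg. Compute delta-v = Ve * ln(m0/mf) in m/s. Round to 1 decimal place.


Step 1: Mass ratio m0/mf = 467302 / 275879 = 1.693866
Step 2: ln(1.693866) = 0.527013
Step 3: delta-v = 3512 * 0.527013 = 1850.9 m/s

1850.9


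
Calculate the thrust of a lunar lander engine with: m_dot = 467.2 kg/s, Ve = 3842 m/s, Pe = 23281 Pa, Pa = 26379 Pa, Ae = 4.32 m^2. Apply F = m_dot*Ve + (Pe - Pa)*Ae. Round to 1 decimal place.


Step 1: Momentum thrust = m_dot * Ve = 467.2 * 3842 = 1794982.4 N
Step 2: Pressure thrust = (Pe - Pa) * Ae = (23281 - 26379) * 4.32 = -13383.36 N
Step 3: Total thrust F = 1794982.4 + -13383.36 = 1781599.0 N

1781599.0


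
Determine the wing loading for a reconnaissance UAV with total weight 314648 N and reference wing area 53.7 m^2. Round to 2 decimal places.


Step 1: Wing loading = W / S = 314648 / 53.7
Step 2: Wing loading = 5859.37 N/m^2

5859.37


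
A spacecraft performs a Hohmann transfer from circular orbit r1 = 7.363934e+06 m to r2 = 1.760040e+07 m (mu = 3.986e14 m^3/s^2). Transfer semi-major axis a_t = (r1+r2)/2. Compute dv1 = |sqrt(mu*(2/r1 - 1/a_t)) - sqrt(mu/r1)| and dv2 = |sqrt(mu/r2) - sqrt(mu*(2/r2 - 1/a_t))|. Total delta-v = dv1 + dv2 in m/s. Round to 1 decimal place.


Step 1: Transfer semi-major axis a_t = (7.363934e+06 + 1.760040e+07) / 2 = 1.248217e+07 m
Step 2: v1 (circular at r1) = sqrt(mu/r1) = 7357.22 m/s
Step 3: v_t1 = sqrt(mu*(2/r1 - 1/a_t)) = 8736.35 m/s
Step 4: dv1 = |8736.35 - 7357.22| = 1379.13 m/s
Step 5: v2 (circular at r2) = 4758.91 m/s, v_t2 = 3655.25 m/s
Step 6: dv2 = |4758.91 - 3655.25| = 1103.66 m/s
Step 7: Total delta-v = 1379.13 + 1103.66 = 2482.8 m/s

2482.8


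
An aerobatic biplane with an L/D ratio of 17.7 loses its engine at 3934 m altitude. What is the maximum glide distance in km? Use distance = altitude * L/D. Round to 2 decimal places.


Step 1: Glide distance = altitude * L/D = 3934 * 17.7 = 69631.8 m
Step 2: Convert to km: 69631.8 / 1000 = 69.63 km

69.63


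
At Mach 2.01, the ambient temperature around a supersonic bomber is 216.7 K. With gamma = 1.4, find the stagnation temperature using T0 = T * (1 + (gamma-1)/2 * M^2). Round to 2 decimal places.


Step 1: (gamma-1)/2 = 0.2
Step 2: M^2 = 4.0401
Step 3: 1 + 0.2 * 4.0401 = 1.80802
Step 4: T0 = 216.7 * 1.80802 = 391.80 K

391.80


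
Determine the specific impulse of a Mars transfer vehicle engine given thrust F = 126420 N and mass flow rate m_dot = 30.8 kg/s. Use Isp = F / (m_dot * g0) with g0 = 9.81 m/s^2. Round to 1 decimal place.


Step 1: m_dot * g0 = 30.8 * 9.81 = 302.15
Step 2: Isp = 126420 / 302.15 = 418.4 s

418.4


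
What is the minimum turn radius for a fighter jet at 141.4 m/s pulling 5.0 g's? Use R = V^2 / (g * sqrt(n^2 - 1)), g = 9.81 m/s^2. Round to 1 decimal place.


Step 1: V^2 = 141.4^2 = 19993.96
Step 2: n^2 - 1 = 5.0^2 - 1 = 24.0
Step 3: sqrt(24.0) = 4.898979
Step 4: R = 19993.96 / (9.81 * 4.898979) = 416.0 m

416.0


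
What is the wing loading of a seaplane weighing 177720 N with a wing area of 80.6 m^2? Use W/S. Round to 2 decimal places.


Step 1: Wing loading = W / S = 177720 / 80.6
Step 2: Wing loading = 2204.96 N/m^2

2204.96


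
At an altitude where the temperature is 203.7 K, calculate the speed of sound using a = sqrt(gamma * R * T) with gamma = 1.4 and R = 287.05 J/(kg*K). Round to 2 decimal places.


Step 1: gamma * R * T = 1.4 * 287.05 * 203.7 = 81860.919
Step 2: a = sqrt(81860.919) = 286.11 m/s

286.11


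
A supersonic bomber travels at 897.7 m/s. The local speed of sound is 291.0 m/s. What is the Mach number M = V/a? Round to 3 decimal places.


Step 1: M = V / a = 897.7 / 291.0
Step 2: M = 3.085

3.085


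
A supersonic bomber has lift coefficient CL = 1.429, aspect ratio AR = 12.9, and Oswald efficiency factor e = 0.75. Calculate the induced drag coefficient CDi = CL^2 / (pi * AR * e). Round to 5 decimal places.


Step 1: CL^2 = 1.429^2 = 2.042041
Step 2: pi * AR * e = 3.14159 * 12.9 * 0.75 = 30.394909
Step 3: CDi = 2.042041 / 30.394909 = 0.06718

0.06718


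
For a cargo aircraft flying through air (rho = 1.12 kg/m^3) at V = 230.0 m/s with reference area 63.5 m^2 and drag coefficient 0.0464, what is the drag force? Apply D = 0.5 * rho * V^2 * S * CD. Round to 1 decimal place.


Step 1: Dynamic pressure q = 0.5 * 1.12 * 230.0^2 = 29624.0 Pa
Step 2: Drag D = q * S * CD = 29624.0 * 63.5 * 0.0464
Step 3: D = 87284.2 N

87284.2


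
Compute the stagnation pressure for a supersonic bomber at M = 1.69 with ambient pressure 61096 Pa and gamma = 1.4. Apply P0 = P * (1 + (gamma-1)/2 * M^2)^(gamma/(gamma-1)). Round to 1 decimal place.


Step 1: (gamma-1)/2 * M^2 = 0.2 * 2.8561 = 0.57122
Step 2: 1 + 0.57122 = 1.57122
Step 3: Exponent gamma/(gamma-1) = 3.5
Step 4: P0 = 61096 * 1.57122^3.5 = 297058.7 Pa

297058.7


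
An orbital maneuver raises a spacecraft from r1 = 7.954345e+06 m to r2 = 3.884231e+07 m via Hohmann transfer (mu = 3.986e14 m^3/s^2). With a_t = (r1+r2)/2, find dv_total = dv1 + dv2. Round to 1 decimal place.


Step 1: Transfer semi-major axis a_t = (7.954345e+06 + 3.884231e+07) / 2 = 2.339833e+07 m
Step 2: v1 (circular at r1) = sqrt(mu/r1) = 7078.91 m/s
Step 3: v_t1 = sqrt(mu*(2/r1 - 1/a_t)) = 9120.67 m/s
Step 4: dv1 = |9120.67 - 7078.91| = 2041.76 m/s
Step 5: v2 (circular at r2) = 3203.44 m/s, v_t2 = 1867.78 m/s
Step 6: dv2 = |3203.44 - 1867.78| = 1335.66 m/s
Step 7: Total delta-v = 2041.76 + 1335.66 = 3377.4 m/s

3377.4


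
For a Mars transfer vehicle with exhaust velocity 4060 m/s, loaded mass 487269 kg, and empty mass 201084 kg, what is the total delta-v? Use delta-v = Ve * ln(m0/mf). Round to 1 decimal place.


Step 1: Mass ratio m0/mf = 487269 / 201084 = 2.423211
Step 2: ln(2.423211) = 0.885094
Step 3: delta-v = 4060 * 0.885094 = 3593.5 m/s

3593.5


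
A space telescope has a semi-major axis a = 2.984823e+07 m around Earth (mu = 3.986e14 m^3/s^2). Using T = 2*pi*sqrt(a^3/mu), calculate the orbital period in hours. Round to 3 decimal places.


Step 1: a^3 / mu = 2.659229e+22 / 3.986e14 = 6.671423e+07
Step 2: sqrt(6.671423e+07) = 8167.8777 s
Step 3: T = 2*pi * 8167.8777 = 51320.29 s
Step 4: T in hours = 51320.29 / 3600 = 14.256 hours

14.256


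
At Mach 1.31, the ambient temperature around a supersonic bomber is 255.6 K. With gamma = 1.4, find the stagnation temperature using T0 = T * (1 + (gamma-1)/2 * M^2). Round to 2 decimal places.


Step 1: (gamma-1)/2 = 0.2
Step 2: M^2 = 1.7161
Step 3: 1 + 0.2 * 1.7161 = 1.34322
Step 4: T0 = 255.6 * 1.34322 = 343.33 K

343.33


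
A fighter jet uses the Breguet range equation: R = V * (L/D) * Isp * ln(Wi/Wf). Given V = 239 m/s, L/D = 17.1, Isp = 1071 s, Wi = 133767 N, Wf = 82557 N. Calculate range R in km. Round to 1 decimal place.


Step 1: Coefficient = V * (L/D) * Isp = 239 * 17.1 * 1071 = 4377069.9 m
Step 2: Wi/Wf = 133767 / 82557 = 1.620299
Step 3: ln(1.620299) = 0.482611
Step 4: R = 4377069.9 * 0.482611 = 2112420.0 m = 2112.4 km

2112.4


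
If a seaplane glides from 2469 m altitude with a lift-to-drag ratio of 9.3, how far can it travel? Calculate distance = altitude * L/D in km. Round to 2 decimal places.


Step 1: Glide distance = altitude * L/D = 2469 * 9.3 = 22961.7 m
Step 2: Convert to km: 22961.7 / 1000 = 22.96 km

22.96


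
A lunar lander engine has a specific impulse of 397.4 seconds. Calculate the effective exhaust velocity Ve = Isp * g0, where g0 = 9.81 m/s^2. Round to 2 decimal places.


Step 1: Ve = Isp * g0 = 397.4 * 9.81
Step 2: Ve = 3898.49 m/s

3898.49


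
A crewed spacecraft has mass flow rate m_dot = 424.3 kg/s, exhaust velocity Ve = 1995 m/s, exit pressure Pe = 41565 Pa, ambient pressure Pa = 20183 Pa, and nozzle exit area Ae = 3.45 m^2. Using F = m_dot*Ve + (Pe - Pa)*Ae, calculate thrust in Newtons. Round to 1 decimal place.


Step 1: Momentum thrust = m_dot * Ve = 424.3 * 1995 = 846478.5 N
Step 2: Pressure thrust = (Pe - Pa) * Ae = (41565 - 20183) * 3.45 = 73767.90 N
Step 3: Total thrust F = 846478.5 + 73767.90 = 920246.4 N

920246.4


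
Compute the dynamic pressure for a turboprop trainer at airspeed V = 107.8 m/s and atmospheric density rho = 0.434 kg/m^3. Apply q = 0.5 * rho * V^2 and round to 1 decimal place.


Step 1: V^2 = 107.8^2 = 11620.84
Step 2: q = 0.5 * 0.434 * 11620.84
Step 3: q = 2521.7 Pa

2521.7


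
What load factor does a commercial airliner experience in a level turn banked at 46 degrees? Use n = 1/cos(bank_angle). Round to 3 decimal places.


Step 1: Convert 46 degrees to radians = 0.802851
Step 2: cos(46 deg) = 0.694658
Step 3: n = 1 / 0.694658 = 1.440

1.440


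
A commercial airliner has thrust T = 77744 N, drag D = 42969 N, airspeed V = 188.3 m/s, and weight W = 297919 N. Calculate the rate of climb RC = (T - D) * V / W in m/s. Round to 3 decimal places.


Step 1: Excess thrust = T - D = 77744 - 42969 = 34775 N
Step 2: Excess power = 34775 * 188.3 = 6548132.5 W
Step 3: RC = 6548132.5 / 297919 = 21.980 m/s

21.980


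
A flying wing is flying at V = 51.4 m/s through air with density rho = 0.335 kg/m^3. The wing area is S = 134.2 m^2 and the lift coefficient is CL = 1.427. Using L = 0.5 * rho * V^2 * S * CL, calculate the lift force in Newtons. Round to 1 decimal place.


Step 1: Calculate dynamic pressure q = 0.5 * 0.335 * 51.4^2 = 0.5 * 0.335 * 2641.96 = 442.5283 Pa
Step 2: Multiply by wing area and lift coefficient: L = 442.5283 * 134.2 * 1.427
Step 3: L = 59387.2979 * 1.427 = 84745.7 N

84745.7


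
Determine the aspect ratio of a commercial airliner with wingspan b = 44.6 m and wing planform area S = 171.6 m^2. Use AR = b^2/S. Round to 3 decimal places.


Step 1: b^2 = 44.6^2 = 1989.16
Step 2: AR = 1989.16 / 171.6 = 11.592

11.592


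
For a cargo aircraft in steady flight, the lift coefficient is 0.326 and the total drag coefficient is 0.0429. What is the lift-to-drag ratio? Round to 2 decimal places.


Step 1: L/D = CL / CD = 0.326 / 0.0429
Step 2: L/D = 7.60

7.60


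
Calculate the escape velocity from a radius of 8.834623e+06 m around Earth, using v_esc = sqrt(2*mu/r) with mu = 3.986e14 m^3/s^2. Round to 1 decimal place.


Step 1: 2*mu/r = 2 * 3.986e14 / 8.834623e+06 = 90235882.165
Step 2: v_esc = sqrt(90235882.165) = 9499.3 m/s

9499.3


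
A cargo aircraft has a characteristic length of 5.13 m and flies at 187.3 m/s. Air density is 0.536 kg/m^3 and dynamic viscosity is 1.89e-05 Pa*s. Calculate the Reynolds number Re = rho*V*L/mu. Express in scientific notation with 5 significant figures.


Step 1: Numerator = rho * V * L = 0.536 * 187.3 * 5.13 = 515.015064
Step 2: Re = 515.015064 / 1.89e-05
Step 3: Re = 2.7249e+07

2.7249e+07


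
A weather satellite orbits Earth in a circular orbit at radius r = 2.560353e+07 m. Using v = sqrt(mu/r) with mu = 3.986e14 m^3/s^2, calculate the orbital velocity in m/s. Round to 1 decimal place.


Step 1: mu / r = 3.986e14 / 2.560353e+07 = 15568165.7959
Step 2: v = sqrt(15568165.7959) = 3945.7 m/s

3945.7


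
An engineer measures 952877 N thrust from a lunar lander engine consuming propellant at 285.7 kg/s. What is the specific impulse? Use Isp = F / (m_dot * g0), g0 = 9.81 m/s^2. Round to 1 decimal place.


Step 1: m_dot * g0 = 285.7 * 9.81 = 2802.72
Step 2: Isp = 952877 / 2802.72 = 340.0 s

340.0


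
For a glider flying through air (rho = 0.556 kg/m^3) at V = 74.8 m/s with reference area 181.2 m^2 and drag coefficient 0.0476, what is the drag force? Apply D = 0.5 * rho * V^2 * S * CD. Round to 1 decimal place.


Step 1: Dynamic pressure q = 0.5 * 0.556 * 74.8^2 = 1555.4211 Pa
Step 2: Drag D = q * S * CD = 1555.4211 * 181.2 * 0.0476
Step 3: D = 13415.7 N

13415.7


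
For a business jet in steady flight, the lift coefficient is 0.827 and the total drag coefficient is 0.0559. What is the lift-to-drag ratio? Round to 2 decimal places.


Step 1: L/D = CL / CD = 0.827 / 0.0559
Step 2: L/D = 14.79

14.79


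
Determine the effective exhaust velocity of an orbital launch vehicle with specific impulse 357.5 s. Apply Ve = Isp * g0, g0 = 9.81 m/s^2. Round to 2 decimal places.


Step 1: Ve = Isp * g0 = 357.5 * 9.81
Step 2: Ve = 3507.08 m/s

3507.08


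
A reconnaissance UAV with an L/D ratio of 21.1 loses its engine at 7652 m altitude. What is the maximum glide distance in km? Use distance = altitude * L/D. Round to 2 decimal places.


Step 1: Glide distance = altitude * L/D = 7652 * 21.1 = 161457.2 m
Step 2: Convert to km: 161457.2 / 1000 = 161.46 km

161.46


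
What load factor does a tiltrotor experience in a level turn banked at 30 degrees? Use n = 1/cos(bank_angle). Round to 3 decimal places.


Step 1: Convert 30 degrees to radians = 0.523599
Step 2: cos(30 deg) = 0.866025
Step 3: n = 1 / 0.866025 = 1.155

1.155


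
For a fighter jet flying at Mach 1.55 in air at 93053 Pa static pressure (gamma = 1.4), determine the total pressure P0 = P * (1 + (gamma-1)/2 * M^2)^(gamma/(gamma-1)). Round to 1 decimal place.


Step 1: (gamma-1)/2 * M^2 = 0.2 * 2.4025 = 0.4805
Step 2: 1 + 0.4805 = 1.4805
Step 3: Exponent gamma/(gamma-1) = 3.5
Step 4: P0 = 93053 * 1.4805^3.5 = 367417.5 Pa

367417.5


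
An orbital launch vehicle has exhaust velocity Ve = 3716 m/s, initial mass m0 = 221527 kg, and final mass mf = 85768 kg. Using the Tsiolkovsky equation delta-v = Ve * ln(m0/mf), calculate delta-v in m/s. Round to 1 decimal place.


Step 1: Mass ratio m0/mf = 221527 / 85768 = 2.582863
Step 2: ln(2.582863) = 0.948899
Step 3: delta-v = 3716 * 0.948899 = 3526.1 m/s

3526.1


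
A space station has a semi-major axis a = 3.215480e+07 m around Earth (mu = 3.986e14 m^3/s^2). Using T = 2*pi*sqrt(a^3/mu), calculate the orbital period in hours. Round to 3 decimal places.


Step 1: a^3 / mu = 3.324585e+22 / 3.986e14 = 8.340655e+07
Step 2: sqrt(8.340655e+07) = 9132.7185 s
Step 3: T = 2*pi * 9132.7185 = 57382.56 s
Step 4: T in hours = 57382.56 / 3600 = 15.940 hours

15.940


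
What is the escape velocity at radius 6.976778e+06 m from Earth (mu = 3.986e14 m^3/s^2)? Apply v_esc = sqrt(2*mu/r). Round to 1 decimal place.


Step 1: 2*mu/r = 2 * 3.986e14 / 6.976778e+06 = 114264779.53
Step 2: v_esc = sqrt(114264779.53) = 10689.5 m/s

10689.5


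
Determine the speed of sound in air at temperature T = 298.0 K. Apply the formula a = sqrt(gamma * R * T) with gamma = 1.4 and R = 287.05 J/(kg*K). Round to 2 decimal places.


Step 1: gamma * R * T = 1.4 * 287.05 * 298.0 = 119757.26
Step 2: a = sqrt(119757.26) = 346.06 m/s

346.06


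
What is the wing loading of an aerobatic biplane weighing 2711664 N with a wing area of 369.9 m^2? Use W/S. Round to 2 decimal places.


Step 1: Wing loading = W / S = 2711664 / 369.9
Step 2: Wing loading = 7330.80 N/m^2

7330.80


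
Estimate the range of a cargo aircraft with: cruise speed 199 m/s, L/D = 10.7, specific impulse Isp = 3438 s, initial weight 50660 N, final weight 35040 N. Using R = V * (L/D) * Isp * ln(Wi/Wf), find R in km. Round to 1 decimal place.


Step 1: Coefficient = V * (L/D) * Isp = 199 * 10.7 * 3438 = 7320533.4 m
Step 2: Wi/Wf = 50660 / 35040 = 1.445776
Step 3: ln(1.445776) = 0.368646
Step 4: R = 7320533.4 * 0.368646 = 2698688.1 m = 2698.7 km

2698.7


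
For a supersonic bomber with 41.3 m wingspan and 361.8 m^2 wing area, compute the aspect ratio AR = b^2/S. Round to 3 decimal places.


Step 1: b^2 = 41.3^2 = 1705.69
Step 2: AR = 1705.69 / 361.8 = 4.714

4.714


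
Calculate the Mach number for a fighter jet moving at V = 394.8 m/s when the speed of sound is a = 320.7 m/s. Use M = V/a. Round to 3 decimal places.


Step 1: M = V / a = 394.8 / 320.7
Step 2: M = 1.231

1.231


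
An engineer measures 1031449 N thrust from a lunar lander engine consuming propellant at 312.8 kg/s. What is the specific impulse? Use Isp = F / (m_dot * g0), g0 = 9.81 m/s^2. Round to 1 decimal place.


Step 1: m_dot * g0 = 312.8 * 9.81 = 3068.57
Step 2: Isp = 1031449 / 3068.57 = 336.1 s

336.1


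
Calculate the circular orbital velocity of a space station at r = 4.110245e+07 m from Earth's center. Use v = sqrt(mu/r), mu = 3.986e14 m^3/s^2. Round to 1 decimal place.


Step 1: mu / r = 3.986e14 / 4.110245e+07 = 9697718.7491
Step 2: v = sqrt(9697718.7491) = 3114.1 m/s

3114.1


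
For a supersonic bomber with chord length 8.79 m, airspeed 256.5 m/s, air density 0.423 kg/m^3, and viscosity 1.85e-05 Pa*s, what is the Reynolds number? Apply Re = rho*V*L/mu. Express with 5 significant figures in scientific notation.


Step 1: Numerator = rho * V * L = 0.423 * 256.5 * 8.79 = 953.710605
Step 2: Re = 953.710605 / 1.85e-05
Step 3: Re = 5.1552e+07

5.1552e+07


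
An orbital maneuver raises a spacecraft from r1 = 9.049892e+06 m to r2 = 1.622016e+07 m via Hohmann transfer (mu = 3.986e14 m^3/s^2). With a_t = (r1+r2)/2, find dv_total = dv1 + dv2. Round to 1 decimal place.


Step 1: Transfer semi-major axis a_t = (9.049892e+06 + 1.622016e+07) / 2 = 1.263503e+07 m
Step 2: v1 (circular at r1) = sqrt(mu/r1) = 6636.62 m/s
Step 3: v_t1 = sqrt(mu*(2/r1 - 1/a_t)) = 7519.46 m/s
Step 4: dv1 = |7519.46 - 6636.62| = 882.84 m/s
Step 5: v2 (circular at r2) = 4957.25 m/s, v_t2 = 4195.41 m/s
Step 6: dv2 = |4957.25 - 4195.41| = 761.84 m/s
Step 7: Total delta-v = 882.84 + 761.84 = 1644.7 m/s

1644.7


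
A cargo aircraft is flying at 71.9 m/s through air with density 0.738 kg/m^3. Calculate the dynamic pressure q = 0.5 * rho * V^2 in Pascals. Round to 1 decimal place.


Step 1: V^2 = 71.9^2 = 5169.61
Step 2: q = 0.5 * 0.738 * 5169.61
Step 3: q = 1907.6 Pa

1907.6


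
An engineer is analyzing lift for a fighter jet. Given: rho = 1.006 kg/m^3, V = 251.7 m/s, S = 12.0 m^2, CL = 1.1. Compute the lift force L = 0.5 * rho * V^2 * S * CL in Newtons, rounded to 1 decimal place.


Step 1: Calculate dynamic pressure q = 0.5 * 1.006 * 251.7^2 = 0.5 * 1.006 * 63352.89 = 31866.5037 Pa
Step 2: Multiply by wing area and lift coefficient: L = 31866.5037 * 12.0 * 1.1
Step 3: L = 382398.044 * 1.1 = 420637.8 N

420637.8


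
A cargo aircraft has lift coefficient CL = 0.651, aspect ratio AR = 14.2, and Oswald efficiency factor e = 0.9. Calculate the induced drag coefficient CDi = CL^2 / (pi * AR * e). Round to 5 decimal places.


Step 1: CL^2 = 0.651^2 = 0.423801
Step 2: pi * AR * e = 3.14159 * 14.2 * 0.9 = 40.149554
Step 3: CDi = 0.423801 / 40.149554 = 0.01056

0.01056


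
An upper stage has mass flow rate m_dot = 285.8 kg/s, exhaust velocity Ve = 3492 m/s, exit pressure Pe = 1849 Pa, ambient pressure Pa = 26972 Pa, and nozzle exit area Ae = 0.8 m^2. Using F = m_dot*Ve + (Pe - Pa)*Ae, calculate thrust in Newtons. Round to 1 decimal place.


Step 1: Momentum thrust = m_dot * Ve = 285.8 * 3492 = 998013.6 N
Step 2: Pressure thrust = (Pe - Pa) * Ae = (1849 - 26972) * 0.8 = -20098.4 N
Step 3: Total thrust F = 998013.6 + -20098.4 = 977915.2 N

977915.2


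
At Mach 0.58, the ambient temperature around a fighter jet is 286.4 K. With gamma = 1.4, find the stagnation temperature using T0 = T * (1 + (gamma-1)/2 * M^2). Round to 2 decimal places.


Step 1: (gamma-1)/2 = 0.2
Step 2: M^2 = 0.3364
Step 3: 1 + 0.2 * 0.3364 = 1.06728
Step 4: T0 = 286.4 * 1.06728 = 305.67 K

305.67


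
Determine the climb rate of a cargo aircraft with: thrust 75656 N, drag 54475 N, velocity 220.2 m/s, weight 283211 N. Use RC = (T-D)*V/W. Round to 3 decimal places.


Step 1: Excess thrust = T - D = 75656 - 54475 = 21181 N
Step 2: Excess power = 21181 * 220.2 = 4664056.2 W
Step 3: RC = 4664056.2 / 283211 = 16.468 m/s

16.468


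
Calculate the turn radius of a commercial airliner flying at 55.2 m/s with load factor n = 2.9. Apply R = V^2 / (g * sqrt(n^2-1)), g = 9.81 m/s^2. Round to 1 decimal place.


Step 1: V^2 = 55.2^2 = 3047.04
Step 2: n^2 - 1 = 2.9^2 - 1 = 7.41
Step 3: sqrt(7.41) = 2.722132
Step 4: R = 3047.04 / (9.81 * 2.722132) = 114.1 m

114.1


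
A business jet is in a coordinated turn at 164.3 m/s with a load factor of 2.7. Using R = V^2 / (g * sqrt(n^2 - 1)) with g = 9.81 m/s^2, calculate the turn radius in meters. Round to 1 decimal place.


Step 1: V^2 = 164.3^2 = 26994.49
Step 2: n^2 - 1 = 2.7^2 - 1 = 6.29
Step 3: sqrt(6.29) = 2.507987
Step 4: R = 26994.49 / (9.81 * 2.507987) = 1097.2 m

1097.2


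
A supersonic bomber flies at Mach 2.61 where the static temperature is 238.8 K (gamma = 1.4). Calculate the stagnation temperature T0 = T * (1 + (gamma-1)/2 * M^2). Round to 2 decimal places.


Step 1: (gamma-1)/2 = 0.2
Step 2: M^2 = 6.8121
Step 3: 1 + 0.2 * 6.8121 = 2.36242
Step 4: T0 = 238.8 * 2.36242 = 564.15 K

564.15


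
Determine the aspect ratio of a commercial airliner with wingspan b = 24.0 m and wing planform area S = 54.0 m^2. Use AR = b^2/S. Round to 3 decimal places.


Step 1: b^2 = 24.0^2 = 576.0
Step 2: AR = 576.0 / 54.0 = 10.667

10.667


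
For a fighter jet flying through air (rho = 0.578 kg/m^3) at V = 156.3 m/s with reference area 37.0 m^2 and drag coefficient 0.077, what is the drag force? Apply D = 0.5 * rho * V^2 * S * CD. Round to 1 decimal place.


Step 1: Dynamic pressure q = 0.5 * 0.578 * 156.3^2 = 7060.1804 Pa
Step 2: Drag D = q * S * CD = 7060.1804 * 37.0 * 0.077
Step 3: D = 20114.5 N

20114.5


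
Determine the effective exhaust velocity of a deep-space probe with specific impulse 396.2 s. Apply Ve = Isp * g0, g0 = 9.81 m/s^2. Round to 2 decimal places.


Step 1: Ve = Isp * g0 = 396.2 * 9.81
Step 2: Ve = 3886.72 m/s

3886.72


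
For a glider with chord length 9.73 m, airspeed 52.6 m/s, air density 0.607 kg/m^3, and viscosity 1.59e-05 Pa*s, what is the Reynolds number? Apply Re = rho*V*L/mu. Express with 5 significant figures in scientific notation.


Step 1: Numerator = rho * V * L = 0.607 * 52.6 * 9.73 = 310.661386
Step 2: Re = 310.661386 / 1.59e-05
Step 3: Re = 1.9538e+07

1.9538e+07


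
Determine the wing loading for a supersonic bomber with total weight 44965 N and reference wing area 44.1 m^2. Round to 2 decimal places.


Step 1: Wing loading = W / S = 44965 / 44.1
Step 2: Wing loading = 1019.61 N/m^2

1019.61


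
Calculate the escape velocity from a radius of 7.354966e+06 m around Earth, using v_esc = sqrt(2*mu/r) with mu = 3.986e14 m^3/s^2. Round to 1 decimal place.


Step 1: 2*mu/r = 2 * 3.986e14 / 7.354966e+06 = 108389352.1738
Step 2: v_esc = sqrt(108389352.1738) = 10411.0 m/s

10411.0
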